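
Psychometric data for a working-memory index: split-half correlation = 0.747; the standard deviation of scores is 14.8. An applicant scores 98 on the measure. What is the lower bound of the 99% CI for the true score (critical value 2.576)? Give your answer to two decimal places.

83.49

Full-length reliability (Spearman-Brown) = 2(0.747)/(1+0.747) ≈ 0.855
The standard error of measurement is 14.800·√(1 − 0.855) ≈ 14.800·0.381 ≈ 5.632.
2.576 · SEM ≈ 14.508
Lower limit = 98 − 14.508 ≈ 83.492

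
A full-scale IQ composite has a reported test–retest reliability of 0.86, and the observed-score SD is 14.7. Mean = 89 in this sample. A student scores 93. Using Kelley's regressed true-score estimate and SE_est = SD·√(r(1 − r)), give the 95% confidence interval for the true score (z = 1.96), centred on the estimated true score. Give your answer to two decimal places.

[82.44, 102.44]

Estimated true score = 0.86000×93 + (1 − 0.86000)×89 ≈ 92.44000
SE_est = SD × √(r(1 − r)) = 14.70000 × √0.12040 ≈ 14.70000 × 0.34699 ≈ 5.10071
95% CI: 92.44000 ± 9.99739 ≈ (82.44261, 102.43739)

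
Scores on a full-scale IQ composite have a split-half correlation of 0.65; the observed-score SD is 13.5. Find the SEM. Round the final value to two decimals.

6.22

Full-length reliability (Spearman-Brown) = 2(0.65)/(1+0.65) ≈ 0.788
SEM = 13.500·√(1 − 0.788) ≈ 6.218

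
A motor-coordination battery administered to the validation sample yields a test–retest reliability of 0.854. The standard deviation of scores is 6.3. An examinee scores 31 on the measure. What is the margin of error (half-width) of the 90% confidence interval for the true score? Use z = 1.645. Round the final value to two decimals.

SEM = 6.300×√(1 − 0.854) ≈ 2.407
Half-width = 1.645×2.407 ≈ 3.960

3.96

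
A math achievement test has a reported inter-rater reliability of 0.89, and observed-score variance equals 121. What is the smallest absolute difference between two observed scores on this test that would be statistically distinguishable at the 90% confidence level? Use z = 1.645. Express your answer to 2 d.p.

SD = √121 ≈ 11.000
SEM = 11.000×√(1 − 0.890) ≈ 3.648
SE_diff = SEM × √2 ≈ 3.648 × 1.414 ≈ 5.159
Smallest detectable difference = 1.645×5.159 ≈ 8.487

8.49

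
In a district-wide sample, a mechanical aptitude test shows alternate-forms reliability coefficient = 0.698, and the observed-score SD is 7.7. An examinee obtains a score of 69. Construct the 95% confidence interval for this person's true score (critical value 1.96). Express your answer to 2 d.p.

[60.71, 77.29]

The standard error of measurement is 7.7000·√(1 − 0.6980) ≃ 7.7000·0.5495 ≃ 4.2315.
1.96 · SEM ≃ 8.2937
CI = 69 ± 8.2937 → [60.7063, 77.2937]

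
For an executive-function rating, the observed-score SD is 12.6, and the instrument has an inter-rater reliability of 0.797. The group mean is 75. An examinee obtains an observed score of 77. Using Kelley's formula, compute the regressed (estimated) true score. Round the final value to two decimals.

76.59

T̂ = r·X + (1 − r)·M = 0.79700*77 + 0.20300*75 = 61.36900 + 15.22500 ≈ 76.59400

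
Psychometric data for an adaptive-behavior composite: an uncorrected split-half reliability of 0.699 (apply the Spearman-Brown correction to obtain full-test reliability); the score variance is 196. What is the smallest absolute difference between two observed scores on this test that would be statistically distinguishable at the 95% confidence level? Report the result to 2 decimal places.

16.33

SD = √196 ≈ 14.00000
Spearman-Brown: r = 2(0.699) / (1 + 0.699) = 1.39800 / 1.69900 ≈ 0.82284
SEM = 14.00000 · √(1 − 0.82284) = 14.00000 · √0.17716 ≈ 14.00000 · 0.42091 ≈ 5.89270
SE_diff = SEM · √2 ≈ 5.89270 · 1.41421 ≈ 8.33354
Minimum reliable difference = 1.96 · SE_diff ≈ 1.96 · 8.33354 ≈ 16.33374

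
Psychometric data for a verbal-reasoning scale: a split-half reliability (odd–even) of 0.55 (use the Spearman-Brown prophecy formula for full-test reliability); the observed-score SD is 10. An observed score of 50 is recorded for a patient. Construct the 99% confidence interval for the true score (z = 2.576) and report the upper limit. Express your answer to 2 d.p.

63.88

r_full = 2·0.55 / (1 + 0.55) ≈ 0.70968
The standard error of measurement is 10.00000*√(1 − 0.70968) ≈ 10.00000*0.53882 ≈ 5.38816.
2.576 * SEM ≈ 13.87990
Upper bound: 50 + 13.87990 = 63.87990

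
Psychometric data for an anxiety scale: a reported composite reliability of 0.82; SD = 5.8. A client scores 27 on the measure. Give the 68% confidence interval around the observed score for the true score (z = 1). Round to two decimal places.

[24.54, 29.46]

SEM = 5.8000×√(1 − 0.8200) ≈ 2.4607
Margin = 1 × 2.4607 ≈ 2.4607
CI = 27 ± 2.4607 → [24.5393, 29.4607]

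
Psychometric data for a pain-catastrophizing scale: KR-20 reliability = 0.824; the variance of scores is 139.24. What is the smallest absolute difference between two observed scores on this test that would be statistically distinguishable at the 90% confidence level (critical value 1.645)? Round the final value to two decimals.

SD = √139.24 ≈ 11.8000
SEM = 11.8000*√(1 − 0.8240) ≈ 4.9504
SE_diff = √2 * SEM ≈ 7.0009
Smallest detectable difference = 1.645*7.0009 ≈ 11.5165

11.52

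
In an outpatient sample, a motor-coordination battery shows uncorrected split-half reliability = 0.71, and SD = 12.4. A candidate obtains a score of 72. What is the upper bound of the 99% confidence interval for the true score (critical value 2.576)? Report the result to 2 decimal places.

85.15

Spearman-Brown: r = 2(0.71) / (1 + 0.71) = 1.420 / 1.710 ≈ 0.830
SEM = 12.400*√(1 − 0.830) ≈ 5.106
2.576 * SEM ≈ 13.154
Upper bound: 72 + 13.154 = 85.154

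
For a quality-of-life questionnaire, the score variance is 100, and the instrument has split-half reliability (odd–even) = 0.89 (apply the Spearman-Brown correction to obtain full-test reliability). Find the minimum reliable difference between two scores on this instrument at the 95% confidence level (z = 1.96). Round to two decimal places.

6.69

SD = √100 ≈ 10.000
Spearman-Brown: r = 2(0.89) / (1 + 0.89) = 1.780 / 1.890 ≈ 0.942
SEM = 10.000·√(1 − 0.942) ≈ 2.412
SE_diff = SEM · √2 ≈ 2.412 · 1.414 ≈ 3.412
Minimum reliable difference = 1.96 · SE_diff ≈ 1.96 · 3.412 ≈ 6.687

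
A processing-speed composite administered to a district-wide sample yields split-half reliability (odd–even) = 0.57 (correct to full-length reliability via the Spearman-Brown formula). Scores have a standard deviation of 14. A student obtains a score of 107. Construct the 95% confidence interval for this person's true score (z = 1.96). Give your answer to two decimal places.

[92.64, 121.36]

Full-length reliability (Spearman-Brown) = 2(0.57)/(1+0.57) ≈ 0.7261
SEM = 14.0000 × √(1 − 0.7261) = 14.0000 × √0.2739 ≈ 14.0000 × 0.5233 ≈ 7.3268
Half-width = 1.96×7.3268 ≈ 14.3605
Interval: (92.6395, 121.3605)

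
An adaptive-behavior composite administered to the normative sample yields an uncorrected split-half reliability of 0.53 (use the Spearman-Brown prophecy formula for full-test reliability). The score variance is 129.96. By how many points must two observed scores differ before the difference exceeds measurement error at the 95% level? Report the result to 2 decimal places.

SD = √129.96 ≈ 11.400
r_full = 2·0.53 / (1 + 0.53) ≈ 0.693
SEM = 11.400 × √(1 − 0.693) = 11.400 × √0.307 ≈ 11.400 × 0.554 ≈ 6.318
SE_diff = √2 × SEM ≈ 8.936
Minimum reliable difference = 1.96 × SE_diff ≈ 1.96 × 8.936 ≈ 17.514

17.51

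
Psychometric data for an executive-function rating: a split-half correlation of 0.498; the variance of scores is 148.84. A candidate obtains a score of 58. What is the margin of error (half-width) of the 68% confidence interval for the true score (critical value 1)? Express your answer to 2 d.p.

7.06

SD = √148.84 = 12.200
Spearman-Brown: r = 2(0.498) / (1 + 0.498) = 0.996 / 1.498 ≃ 0.665
SEM = 12.200 · √(1 − 0.665) = 12.200 · √0.335 ≃ 12.200 · 0.579 ≃ 7.062
Margin = 1 · 7.062 ≃ 7.062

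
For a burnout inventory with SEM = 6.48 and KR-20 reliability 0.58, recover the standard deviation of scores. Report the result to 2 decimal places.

10.00

SD = SEM / √(1 − r) = 6.48 / √0.42000 ≈ 6.48 / 0.64807 ≈ 9.99886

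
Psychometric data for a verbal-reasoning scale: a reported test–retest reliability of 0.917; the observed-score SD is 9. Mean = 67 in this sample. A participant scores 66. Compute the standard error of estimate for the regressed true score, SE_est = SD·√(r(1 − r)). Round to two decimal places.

2.48

SE_est = 9.00000·√[r(1 − r)] ≃ 2.48294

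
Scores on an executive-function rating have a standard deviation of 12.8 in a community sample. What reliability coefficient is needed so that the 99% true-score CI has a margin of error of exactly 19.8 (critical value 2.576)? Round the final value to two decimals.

0.64

Required SEM = 19.8 / 2.576 ≈ 7.686
Required reliability = 1 − (SEM/SD)² = 1 − 0.361 ≈ 0.639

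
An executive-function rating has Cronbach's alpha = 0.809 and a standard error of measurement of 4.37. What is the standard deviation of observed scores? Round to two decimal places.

SD = SEM / √(1 − r) = 4.37 / √0.1910 ≃ 4.37 / 0.4370 ≃ 9.9992

10.00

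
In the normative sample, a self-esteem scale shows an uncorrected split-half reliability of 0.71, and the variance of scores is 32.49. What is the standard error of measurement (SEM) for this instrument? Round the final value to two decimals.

SD = √32.49 ≃ 5.700
Spearman-Brown: r = 2(0.71) / (1 + 0.71) = 1.420 / 1.710 ≃ 0.830
SEM = 5.700×√(1 − 0.830) ≃ 2.347

2.35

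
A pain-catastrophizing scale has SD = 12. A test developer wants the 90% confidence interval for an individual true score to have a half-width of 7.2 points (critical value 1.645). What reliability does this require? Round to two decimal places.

0.87

Required SEM = 7.2 / 1.645 ≈ 4.3769
Required reliability = 1 − (SEM/SD)² = 1 − 0.1330 ≈ 0.8670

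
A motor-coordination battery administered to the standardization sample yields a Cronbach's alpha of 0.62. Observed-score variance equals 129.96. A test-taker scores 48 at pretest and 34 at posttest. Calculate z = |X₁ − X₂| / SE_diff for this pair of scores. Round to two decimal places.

1.41

σ = 129.96^(1/2) = 11.4000
SEM = 11.4000 * √(1 − 0.6200) = 11.4000 * √0.3800 ≈ 11.4000 * 0.6164 ≈ 7.0274
Standard error of the difference = 7.0274·√2 ≈ 9.9383
z = 14 / 9.9383 ≈ 1.4087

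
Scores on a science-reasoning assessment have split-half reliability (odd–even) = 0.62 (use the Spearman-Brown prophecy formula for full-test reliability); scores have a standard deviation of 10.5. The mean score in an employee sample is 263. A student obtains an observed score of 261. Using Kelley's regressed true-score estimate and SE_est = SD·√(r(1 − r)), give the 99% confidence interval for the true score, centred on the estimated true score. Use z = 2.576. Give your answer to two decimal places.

Full-length reliability (Spearman-Brown) = 2(0.62)/(1+0.62) ≈ 0.7654
T̂ = 0.7654(261) + 0.2346(263) ≈ 261.4691
SE_est = SD · √(r(1 − r)) = 10.5000 · √0.1795 ≈ 10.5000 · 0.4237 ≈ 4.4491
99% CI: 261.4691 ± 11.4610 ≈ (250.0081, 272.9301)

[250.01, 272.93]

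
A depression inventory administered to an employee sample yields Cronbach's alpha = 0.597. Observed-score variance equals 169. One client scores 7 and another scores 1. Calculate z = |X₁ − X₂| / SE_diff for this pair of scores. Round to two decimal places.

SD = √169 = 13.00000
SEM = 13.00000·√(1 − 0.59700) ≈ 8.25270
SE_diff = SEM · √2 ≈ 8.25270 · 1.41421 ≈ 11.67108
z = 6 / 11.67108 ≈ 0.51409

0.51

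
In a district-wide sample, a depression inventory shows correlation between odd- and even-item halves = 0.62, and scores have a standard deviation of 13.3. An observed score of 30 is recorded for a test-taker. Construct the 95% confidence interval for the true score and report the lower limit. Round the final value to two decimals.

17.37

Spearman-Brown: r = 2(0.62) / (1 + 0.62) = 1.2400 / 1.6200 ≈ 0.7654
SEM = 13.3000 · √(1 − 0.7654) = 13.3000 · √0.2346 ≈ 13.3000 · 0.4843 ≈ 6.4415
Half-width = 1.96·6.4415 ≈ 12.6253
Lower limit = 30 − 12.6253 ≈ 17.3747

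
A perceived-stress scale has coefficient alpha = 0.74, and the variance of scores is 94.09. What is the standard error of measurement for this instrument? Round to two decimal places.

4.95

σ = 94.09^(1/2) = 9.700
SEM = 9.700·√(1 − 0.740) ≈ 4.946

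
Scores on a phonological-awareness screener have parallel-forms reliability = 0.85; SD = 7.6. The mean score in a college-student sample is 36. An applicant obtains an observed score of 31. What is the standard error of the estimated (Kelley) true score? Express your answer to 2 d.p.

SE_est = SD * √(r(1 − r)) = 7.60000 * √0.12750 ≈ 7.60000 * 0.35707 ≈ 2.71374

2.71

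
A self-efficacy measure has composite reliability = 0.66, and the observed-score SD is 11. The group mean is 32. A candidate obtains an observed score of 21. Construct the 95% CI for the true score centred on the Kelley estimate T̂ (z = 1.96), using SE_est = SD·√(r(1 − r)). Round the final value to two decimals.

T̂ = r·X + (1 − r)·M = 0.6600×21 + 0.3400×32 = 13.8600 + 10.8800 ≈ 24.7400
SE_est = SD × √(r(1 − r)) = 11.0000 × √0.2244 ≈ 11.0000 × 0.4737 ≈ 5.2108
CI = 24.7400 ± 1.96 × 5.2108 → [14.5268, 34.9532]

[14.53, 34.95]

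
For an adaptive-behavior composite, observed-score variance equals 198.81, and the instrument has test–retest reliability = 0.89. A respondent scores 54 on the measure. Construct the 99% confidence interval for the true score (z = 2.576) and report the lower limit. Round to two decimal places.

σ = 198.81^(1/2) = 14.1000
SEM = 14.1000*√(1 − 0.8900) ≃ 4.6764
Margin = 2.576 * 4.6764 ≃ 12.0465
Lower limit = 54 − 12.0465 ≃ 41.9535

41.95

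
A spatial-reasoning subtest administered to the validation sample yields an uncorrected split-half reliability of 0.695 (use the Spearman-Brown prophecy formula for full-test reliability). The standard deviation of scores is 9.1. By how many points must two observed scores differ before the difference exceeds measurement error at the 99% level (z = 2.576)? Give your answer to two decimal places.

14.06

Spearman-Brown: r = 2(0.695) / (1 + 0.695) = 1.39000 / 1.69500 ≃ 0.82006
The standard error of measurement is 9.10000×√(1 − 0.82006) ≃ 9.10000×0.42419 ≃ 3.86017.
SE_diff = √2 × SEM ≃ 5.45911
Minimum reliable difference = 2.576 × SE_diff ≃ 2.576 × 5.45911 ≃ 14.06265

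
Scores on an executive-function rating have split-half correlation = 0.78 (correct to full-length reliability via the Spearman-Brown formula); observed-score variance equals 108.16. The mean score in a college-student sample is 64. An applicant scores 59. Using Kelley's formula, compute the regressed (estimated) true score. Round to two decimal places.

Spearman-Brown: r = 2(0.78) / (1 + 0.78) = 1.560 / 1.780 ≈ 0.876
T̂ = 0.876(59) + 0.124(64) ≈ 59.618

59.62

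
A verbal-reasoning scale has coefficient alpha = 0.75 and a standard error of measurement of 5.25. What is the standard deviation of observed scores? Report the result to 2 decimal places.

σ = SEM·(1 − r)^(−1/2) ≈ 5.25*2.0000 ≈ 10.5000

10.50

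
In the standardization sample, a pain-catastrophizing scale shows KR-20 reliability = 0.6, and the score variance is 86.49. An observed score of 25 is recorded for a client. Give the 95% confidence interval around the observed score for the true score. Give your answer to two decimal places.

SD = √86.49 ≃ 9.30000
SEM = 9.30000*√(1 − 0.60000) ≃ 5.88184
1.96 * SEM ≃ 11.52840
Interval: (13.47160, 36.52840)

[13.47, 36.53]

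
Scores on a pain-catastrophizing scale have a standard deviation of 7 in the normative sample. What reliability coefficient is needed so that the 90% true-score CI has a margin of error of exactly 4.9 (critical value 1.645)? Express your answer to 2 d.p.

SEM needed = half-width / z = 4.9/1.645 ≈ 2.9787
Required reliability = 1 − (SEM/SD)² = 1 − 0.1811 ≈ 0.8189

0.82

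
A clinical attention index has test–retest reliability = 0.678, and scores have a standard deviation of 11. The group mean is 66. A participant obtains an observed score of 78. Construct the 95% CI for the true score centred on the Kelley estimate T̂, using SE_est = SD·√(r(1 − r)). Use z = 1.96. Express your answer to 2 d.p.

[64.06, 84.21]

T̂ = r·X + (1 − r)·M = 0.6780*78 + 0.3220*66 = 52.8840 + 21.2520 ≈ 74.1360
SE_est = 11.0000·√[r(1 − r)] ≈ 5.1397
95% CI: 74.1360 ± 10.0738 ≈ (64.0622, 84.2098)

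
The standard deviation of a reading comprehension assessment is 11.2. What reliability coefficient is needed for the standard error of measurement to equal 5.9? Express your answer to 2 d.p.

r = 1 − (SEM / SD)² = 1 − (5.90000 / 11.2)² ≈ 1 − 0.27750 ≈ 0.72250

0.72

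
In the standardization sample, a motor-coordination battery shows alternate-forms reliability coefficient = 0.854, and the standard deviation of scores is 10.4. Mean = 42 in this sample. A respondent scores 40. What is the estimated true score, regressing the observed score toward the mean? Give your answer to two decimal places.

40.29

Estimated true score = 0.85400*40 + (1 − 0.85400)*42 ≃ 40.29200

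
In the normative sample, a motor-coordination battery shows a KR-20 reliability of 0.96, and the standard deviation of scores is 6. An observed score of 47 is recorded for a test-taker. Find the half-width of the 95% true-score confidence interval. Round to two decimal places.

2.35

SEM = 6.000·√(1 − 0.960) ≈ 1.200
Margin = 1.96 · 1.200 ≈ 2.352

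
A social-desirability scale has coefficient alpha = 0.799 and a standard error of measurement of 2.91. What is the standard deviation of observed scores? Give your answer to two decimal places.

σ = SEM·(1 − r)^(−1/2) ≃ 2.91×2.2305 ≃ 6.4908

6.49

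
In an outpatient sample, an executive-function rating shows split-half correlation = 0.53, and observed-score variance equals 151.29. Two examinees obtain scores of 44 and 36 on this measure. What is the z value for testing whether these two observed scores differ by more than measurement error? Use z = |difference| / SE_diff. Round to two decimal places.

0.83

σ = 151.29^(1/2) = 12.300
Spearman-Brown: r = 2(0.53) / (1 + 0.53) = 1.060 / 1.530 ≈ 0.693
SEM = 12.300*√(1 − 0.693) ≈ 6.817
SE_diff = √2 * SEM ≈ 9.641
z = |44 − 36| / 9.641 = 8 / 9.641 ≈ 0.830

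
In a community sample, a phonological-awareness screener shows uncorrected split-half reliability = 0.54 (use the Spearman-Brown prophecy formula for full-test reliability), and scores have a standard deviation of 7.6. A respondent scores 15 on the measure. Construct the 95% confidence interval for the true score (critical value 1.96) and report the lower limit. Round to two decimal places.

6.86

r_full = 2·0.54 / (1 + 0.54) ≃ 0.7013
The standard error of measurement is 7.6000*√(1 − 0.7013) ≃ 7.6000*0.5465 ≃ 4.1537.
1.96 * SEM ≃ 8.1412
Lower bound: 15 − 8.1412 = 6.8588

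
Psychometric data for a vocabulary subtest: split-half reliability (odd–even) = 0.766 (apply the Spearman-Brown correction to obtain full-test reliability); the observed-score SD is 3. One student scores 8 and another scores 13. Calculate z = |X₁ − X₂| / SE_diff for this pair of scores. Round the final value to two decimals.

Spearman-Brown: r = 2(0.766) / (1 + 0.766) = 1.5320 / 1.7660 ≈ 0.8675
SEM = 3.0000 · √(1 − 0.8675) = 3.0000 · √0.1325 ≈ 3.0000 · 0.3640 ≈ 1.0920
SE_diff = SEM · √2 ≈ 1.0920 · 1.4142 ≈ 1.5444
z = 5 / 1.5444 ≈ 3.2376

3.24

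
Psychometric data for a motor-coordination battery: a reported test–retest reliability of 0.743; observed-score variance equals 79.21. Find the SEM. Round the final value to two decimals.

σ = 79.21^(1/2) = 8.9000
SEM = 8.9000×√(1 − 0.7430) ≈ 4.5119

4.51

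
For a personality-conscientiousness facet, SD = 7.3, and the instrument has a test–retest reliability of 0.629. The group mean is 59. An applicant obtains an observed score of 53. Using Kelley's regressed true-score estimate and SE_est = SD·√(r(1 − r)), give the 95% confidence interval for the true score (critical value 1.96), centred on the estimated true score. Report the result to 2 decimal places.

[48.31, 62.14]

T̂ = 0.629(53) + 0.371(59) ≈ 55.226
SE_est = SD · √(r(1 − r)) = 7.300 · √0.233 ≈ 7.300 · 0.483 ≈ 3.526
95% CI: 55.226 ± 6.912 ≈ (48.314, 62.138)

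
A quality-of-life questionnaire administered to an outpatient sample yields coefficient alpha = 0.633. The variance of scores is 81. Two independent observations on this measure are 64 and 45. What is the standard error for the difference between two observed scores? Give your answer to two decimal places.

7.71

σ = 81^(1/2) = 9.0000
SEM = 9.0000 × √(1 − 0.6330) = 9.0000 × √0.3670 ≈ 9.0000 × 0.6058 ≈ 5.4522
SE_diff = SEM × √2 ≈ 5.4522 × 1.4142 ≈ 7.7106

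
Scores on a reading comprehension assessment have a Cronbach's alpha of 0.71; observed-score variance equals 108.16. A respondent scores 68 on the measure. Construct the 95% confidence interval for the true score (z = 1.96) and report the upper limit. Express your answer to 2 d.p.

σ = 108.16^(1/2) = 10.400
SEM = 10.400 × √(1 − 0.710) = 10.400 × √0.290 ≈ 10.400 × 0.539 ≈ 5.601
Half-width = 1.96×5.601 ≈ 10.977
Upper limit = 68 + 10.977 ≈ 78.977

78.98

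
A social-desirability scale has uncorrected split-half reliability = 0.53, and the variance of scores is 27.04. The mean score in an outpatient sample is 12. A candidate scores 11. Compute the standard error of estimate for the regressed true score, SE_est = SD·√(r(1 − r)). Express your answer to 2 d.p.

σ = 27.04^(1/2) = 5.2000
Full-length reliability (Spearman-Brown) = 2(0.53)/(1+0.53) ≈ 0.6928
SE_est = SD · √(r(1 − r)) = 5.2000 · √0.2128 ≈ 5.2000 · 0.4613 ≈ 2.3989

2.40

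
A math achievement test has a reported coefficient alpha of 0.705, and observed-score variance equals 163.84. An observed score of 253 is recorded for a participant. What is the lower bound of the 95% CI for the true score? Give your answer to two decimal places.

239.37

SD = √163.84 = 12.8000
SEM = 12.8000 * √(1 − 0.7050) = 12.8000 * √0.2950 ≃ 12.8000 * 0.5431 ≃ 6.9522
1.96 * SEM ≃ 13.6263
Lower limit = 253 − 13.6263 ≃ 239.3737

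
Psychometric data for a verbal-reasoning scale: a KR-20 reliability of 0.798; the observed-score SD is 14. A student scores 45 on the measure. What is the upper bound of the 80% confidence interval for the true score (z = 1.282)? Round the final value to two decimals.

SEM = 14.000 * √(1 − 0.798) = 14.000 * √0.202 ≈ 14.000 * 0.449 ≈ 6.292
Margin = 1.282 * 6.292 ≈ 8.067
Upper limit = 45 + 8.067 ≈ 53.067

53.07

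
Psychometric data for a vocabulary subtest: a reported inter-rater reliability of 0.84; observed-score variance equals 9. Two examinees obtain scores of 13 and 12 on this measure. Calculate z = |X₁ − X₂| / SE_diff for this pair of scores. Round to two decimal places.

SD = √9 ≈ 3.0000
The standard error of measurement is 3.0000·√(1 − 0.8400) ≈ 3.0000·0.4000 ≈ 1.2000.
SE_diff = √2 · SEM ≈ 1.6971
z = |13 − 12| / 1.6971 = 1 / 1.6971 ≈ 0.5893

0.59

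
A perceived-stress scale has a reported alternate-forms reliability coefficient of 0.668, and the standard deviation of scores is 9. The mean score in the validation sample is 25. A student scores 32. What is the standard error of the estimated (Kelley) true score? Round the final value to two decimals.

SE_est = 9.00000·√[r(1 − r)] ≃ 4.23838

4.24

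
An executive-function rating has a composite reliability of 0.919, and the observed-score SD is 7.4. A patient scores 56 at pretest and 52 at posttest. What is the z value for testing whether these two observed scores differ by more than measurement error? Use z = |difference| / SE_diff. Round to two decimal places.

SEM = 7.40000 × √(1 − 0.91900) = 7.40000 × √0.08100 ≈ 7.40000 × 0.28460 ≈ 2.10608
Standard error of the difference = 2.10608·√2 ≈ 2.97844
z = 4 / 2.97844 ≈ 1.34298

1.34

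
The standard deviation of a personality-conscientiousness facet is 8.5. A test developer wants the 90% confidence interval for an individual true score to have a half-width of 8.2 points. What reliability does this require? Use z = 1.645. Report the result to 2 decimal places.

0.66

SEM needed = half-width / z = 8.2/1.645 ≈ 4.985
r = 1 − (4.985/8.5)² ≈ 1 − 0.344 ≈ 0.656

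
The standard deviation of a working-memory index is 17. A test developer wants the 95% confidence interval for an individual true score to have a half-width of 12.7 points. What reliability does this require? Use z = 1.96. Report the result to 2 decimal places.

0.85

SEM needed = half-width / z = 12.7/1.96 ≈ 6.47959
r = 1 − (SEM / SD)² = 1 − (6.47959 / 17)² ≈ 1 − 0.14528 ≈ 0.85472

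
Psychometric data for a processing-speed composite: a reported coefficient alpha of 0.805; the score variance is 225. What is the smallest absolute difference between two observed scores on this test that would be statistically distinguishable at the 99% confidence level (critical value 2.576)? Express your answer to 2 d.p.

SD = √225 = 15.000
SEM = 15.000 · √(1 − 0.805) = 15.000 · √0.195 ≃ 15.000 · 0.442 ≃ 6.624
Standard error of the difference = 6.624·√2 ≃ 9.367
Minimum reliable difference = 2.576 · SE_diff ≃ 2.576 · 9.367 ≃ 24.131

24.13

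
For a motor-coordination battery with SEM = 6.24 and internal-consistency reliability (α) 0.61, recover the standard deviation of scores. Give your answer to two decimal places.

9.99

SD = SEM / √(1 − r) = 6.24 / √0.3900 ≃ 6.24 / 0.6245 ≃ 9.9920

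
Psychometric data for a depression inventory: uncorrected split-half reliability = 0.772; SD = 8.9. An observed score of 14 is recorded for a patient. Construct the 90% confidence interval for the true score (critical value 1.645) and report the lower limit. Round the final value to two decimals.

8.75

Full-length reliability (Spearman-Brown) = 2(0.772)/(1+0.772) ≈ 0.8713
SEM = 8.9000*√(1 − 0.8713) ≈ 3.1925
Margin = 1.645 * 3.1925 ≈ 5.2516
Lower bound: 14 − 5.2516 = 8.7484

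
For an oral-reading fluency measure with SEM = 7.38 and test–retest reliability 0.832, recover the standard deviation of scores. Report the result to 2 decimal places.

SD = SEM / √(1 − r) = 7.38 / √0.168 ≈ 7.38 / 0.410 ≈ 18.005

18.01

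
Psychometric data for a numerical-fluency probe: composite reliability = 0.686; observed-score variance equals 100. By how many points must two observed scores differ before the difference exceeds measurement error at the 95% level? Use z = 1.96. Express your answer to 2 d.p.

15.53

SD = √100 = 10.000
SEM = 10.000 * √(1 − 0.686) = 10.000 * √0.314 ≃ 10.000 * 0.560 ≃ 5.604
SE_diff = SEM * √2 ≃ 5.604 * 1.414 ≃ 7.925
Smallest detectable difference = 1.96*7.925 ≃ 15.532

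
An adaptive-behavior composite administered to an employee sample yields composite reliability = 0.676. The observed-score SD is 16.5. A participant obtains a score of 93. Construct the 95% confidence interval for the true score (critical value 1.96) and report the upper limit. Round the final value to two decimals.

111.41

SEM = 16.5000·√(1 − 0.6760) ≈ 9.3920
Half-width = 1.96·9.3920 ≈ 18.4083
Upper limit = 93 + 18.4083 ≈ 111.4083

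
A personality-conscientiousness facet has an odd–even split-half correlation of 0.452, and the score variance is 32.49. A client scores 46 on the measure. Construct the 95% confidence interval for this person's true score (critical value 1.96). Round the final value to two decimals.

[39.14, 52.86]

SD = √32.49 ≈ 5.7000
Spearman-Brown: r = 2(0.452) / (1 + 0.452) = 0.9040 / 1.4520 ≈ 0.6226
SEM = 5.7000 × √(1 − 0.6226) = 5.7000 × √0.3774 ≈ 5.7000 × 0.6143 ≈ 3.5017
Half-width = 1.96×3.5017 ≈ 6.8634
95% CI: 46 ± 6.8634 = [39.1366, 52.8634]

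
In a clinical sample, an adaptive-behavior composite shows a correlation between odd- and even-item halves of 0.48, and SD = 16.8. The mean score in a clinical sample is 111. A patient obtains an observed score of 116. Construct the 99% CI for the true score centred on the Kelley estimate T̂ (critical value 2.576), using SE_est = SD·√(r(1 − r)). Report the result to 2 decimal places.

Spearman-Brown: r = 2(0.48) / (1 + 0.48) = 0.9600 / 1.4800 ≈ 0.6486
T̂ = r·X + (1 − r)·M = 0.6486·116 + 0.3514·111 ≈ 75.2432 + 39.0000 ≈ 114.2432
SE_est = SD · √(r(1 − r)) = 16.8000 · √0.2279 ≈ 16.8000 · 0.4774 ≈ 8.0202
99% CI: 114.2432 ± 20.6600 ≈ (93.5832, 134.9033)

[93.58, 134.90]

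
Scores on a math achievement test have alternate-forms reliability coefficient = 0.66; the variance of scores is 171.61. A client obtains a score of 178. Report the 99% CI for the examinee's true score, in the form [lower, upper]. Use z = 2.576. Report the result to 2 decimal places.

[158.32, 197.68]

SD = √171.61 ≈ 13.1000
SEM = 13.1000 · √(1 − 0.6600) = 13.1000 · √0.3400 ≈ 13.1000 · 0.5831 ≈ 7.6385
2.576 · SEM ≈ 19.6769
Interval: (158.3231, 197.6769)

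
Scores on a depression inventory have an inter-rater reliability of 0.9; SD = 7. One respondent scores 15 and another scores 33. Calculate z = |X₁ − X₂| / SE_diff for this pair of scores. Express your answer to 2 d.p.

SEM = 7.00000 × √(1 − 0.90000) = 7.00000 × √0.10000 ≈ 7.00000 × 0.31623 ≈ 2.21359
Standard error of the difference = 2.21359·√2 ≈ 3.13050
z = |15 − 33| / 3.13050 = 18 / 3.13050 ≈ 5.74989

5.75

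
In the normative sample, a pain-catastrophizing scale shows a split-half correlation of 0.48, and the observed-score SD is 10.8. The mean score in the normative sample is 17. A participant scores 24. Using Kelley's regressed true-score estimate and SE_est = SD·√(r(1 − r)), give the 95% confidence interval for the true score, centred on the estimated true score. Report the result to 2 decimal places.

Spearman-Brown: r = 2(0.48) / (1 + 0.48) = 0.9600 / 1.4800 ≈ 0.6486
T̂ = r·X + (1 − r)·M = 0.6486·24 + 0.3514·17 ≈ 15.5676 + 5.9730 ≈ 21.5405
SE_est = SD · √(r(1 − r)) = 10.8000 · √0.2279 ≈ 10.8000 · 0.4774 ≈ 5.1558
95% CI: 21.5405 ± 10.1054 ≈ (11.4351, 31.6460)

[11.44, 31.65]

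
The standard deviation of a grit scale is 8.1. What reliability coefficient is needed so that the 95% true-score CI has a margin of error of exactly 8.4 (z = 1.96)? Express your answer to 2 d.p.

Required SEM = 8.4 / 1.96 ≈ 4.286
r = 1 − (4.286/8.1)² ≈ 1 − 0.280 ≈ 0.720

0.72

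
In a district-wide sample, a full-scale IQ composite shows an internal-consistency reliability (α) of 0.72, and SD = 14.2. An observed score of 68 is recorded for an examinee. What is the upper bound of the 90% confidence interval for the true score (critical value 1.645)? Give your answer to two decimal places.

The standard error of measurement is 14.200*√(1 − 0.720) ≈ 14.200*0.529 ≈ 7.514.
1.645 * SEM ≈ 12.360
Upper bound: 68 + 12.360 = 80.360

80.36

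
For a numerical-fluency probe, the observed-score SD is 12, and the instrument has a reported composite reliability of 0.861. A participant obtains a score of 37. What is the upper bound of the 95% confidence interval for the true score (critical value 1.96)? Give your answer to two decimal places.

SEM = 12.000 * √(1 − 0.861) = 12.000 * √0.139 ≈ 12.000 * 0.373 ≈ 4.474
Half-width = 1.96*4.474 ≈ 8.769
Upper limit = 37 + 8.769 ≈ 45.769

45.77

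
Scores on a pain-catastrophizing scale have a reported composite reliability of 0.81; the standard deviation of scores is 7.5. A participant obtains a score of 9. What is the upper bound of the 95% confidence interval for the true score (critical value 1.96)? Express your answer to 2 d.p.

15.41

SEM = 7.5000*√(1 − 0.8100) ≈ 3.2692
Half-width = 1.96*3.2692 ≈ 6.4076
Upper bound: 9 + 6.4076 = 15.4076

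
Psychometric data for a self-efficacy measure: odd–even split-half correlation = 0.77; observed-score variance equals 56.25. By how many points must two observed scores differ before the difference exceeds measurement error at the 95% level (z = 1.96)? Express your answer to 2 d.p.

σ = 56.25^(1/2) = 7.500
Full-length reliability (Spearman-Brown) = 2(0.77)/(1+0.77) ≈ 0.870
SEM = 7.500×√(1 − 0.870) ≈ 2.704
Standard error of the difference = 2.704·√2 ≈ 3.823
Minimum reliable difference = 1.96 × SE_diff ≈ 1.96 × 3.823 ≈ 7.494

7.49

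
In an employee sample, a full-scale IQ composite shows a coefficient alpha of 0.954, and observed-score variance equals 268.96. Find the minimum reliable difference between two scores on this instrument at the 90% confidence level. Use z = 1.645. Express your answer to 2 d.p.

8.18

SD = √268.96 ≈ 16.400
The standard error of measurement is 16.400*√(1 − 0.954) ≈ 16.400*0.214 ≈ 3.517.
SE_diff = SEM * √2 ≈ 3.517 * 1.414 ≈ 4.974
Smallest detectable difference = 1.645*4.974 ≈ 8.183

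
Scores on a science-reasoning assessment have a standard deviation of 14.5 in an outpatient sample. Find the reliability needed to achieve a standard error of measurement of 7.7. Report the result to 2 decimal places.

0.72

r = 1 − (SEM / SD)² = 1 − (7.7000 / 14.5)² ≈ 1 − 0.2820 ≈ 0.7180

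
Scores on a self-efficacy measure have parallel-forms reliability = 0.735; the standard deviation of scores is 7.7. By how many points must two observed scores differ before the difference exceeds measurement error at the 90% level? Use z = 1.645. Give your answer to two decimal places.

The standard error of measurement is 7.7000×√(1 − 0.7350) ≃ 7.7000×0.5148 ≃ 3.9638.
SE_diff = √2 × SEM ≃ 5.6057
Smallest detectable difference = 1.645×5.6057 ≃ 9.2214

9.22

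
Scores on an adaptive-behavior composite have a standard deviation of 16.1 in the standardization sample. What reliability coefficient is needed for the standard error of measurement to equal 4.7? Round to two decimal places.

r = 1 − (4.7000/16.1)² ≈ 1 − 0.0852 ≈ 0.9148

0.91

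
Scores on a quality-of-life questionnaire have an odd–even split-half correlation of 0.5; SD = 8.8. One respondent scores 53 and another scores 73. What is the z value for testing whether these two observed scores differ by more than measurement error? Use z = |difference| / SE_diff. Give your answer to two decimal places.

r_full = 2·0.5 / (1 + 0.5) ≈ 0.6667
SEM = 8.8000 · √(1 − 0.6667) = 8.8000 · √0.3333 ≈ 8.8000 · 0.5774 ≈ 5.0807
SE_diff = SEM · √2 ≈ 5.0807 · 1.4142 ≈ 7.1852
z = 20 / 7.1852 ≈ 2.7835

2.78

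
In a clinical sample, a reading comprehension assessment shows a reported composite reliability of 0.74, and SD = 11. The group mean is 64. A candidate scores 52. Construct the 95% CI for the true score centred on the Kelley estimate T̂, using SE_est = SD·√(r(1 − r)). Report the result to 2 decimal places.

[45.66, 64.58]

T̂ = 0.740(52) + 0.260(64) ≈ 55.120
SE_est = SD · √(r(1 − r)) = 11.000 · √0.192 ≈ 11.000 · 0.439 ≈ 4.825
95% CI: 55.120 ± 9.457 ≈ (45.663, 64.577)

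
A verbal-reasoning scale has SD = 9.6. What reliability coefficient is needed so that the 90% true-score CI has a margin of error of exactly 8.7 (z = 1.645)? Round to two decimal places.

0.70

SEM needed = half-width / z = 8.7/1.645 ≈ 5.289
r = 1 − (5.289/9.6)² ≈ 1 − 0.304 ≈ 0.696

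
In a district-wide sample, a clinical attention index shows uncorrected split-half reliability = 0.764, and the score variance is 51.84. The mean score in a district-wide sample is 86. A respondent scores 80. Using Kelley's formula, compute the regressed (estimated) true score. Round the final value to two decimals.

80.80

Full-length reliability (Spearman-Brown) = 2(0.764)/(1+0.764) ≈ 0.86621
Estimated true score = 0.86621·80 + (1 − 0.86621)·86 ≈ 80.80272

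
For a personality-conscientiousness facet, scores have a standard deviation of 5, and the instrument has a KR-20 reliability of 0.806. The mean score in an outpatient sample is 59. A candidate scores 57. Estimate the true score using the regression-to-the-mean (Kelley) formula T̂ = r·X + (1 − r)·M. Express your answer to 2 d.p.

Estimated true score = 0.80600*57 + (1 − 0.80600)*59 ≈ 57.38800

57.39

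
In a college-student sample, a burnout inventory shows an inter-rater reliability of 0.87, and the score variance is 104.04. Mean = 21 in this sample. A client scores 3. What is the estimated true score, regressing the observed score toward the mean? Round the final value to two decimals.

5.34

Estimated true score = 0.8700·3 + (1 − 0.8700)·21 ≈ 5.3400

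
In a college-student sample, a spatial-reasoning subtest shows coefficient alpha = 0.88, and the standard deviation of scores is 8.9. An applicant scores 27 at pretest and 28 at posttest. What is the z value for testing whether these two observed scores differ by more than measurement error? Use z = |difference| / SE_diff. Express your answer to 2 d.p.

0.23

SEM = 8.9000 × √(1 − 0.8800) = 8.9000 × √0.1200 ≈ 8.9000 × 0.3464 ≈ 3.0831
SE_diff = SEM × √2 ≈ 3.0831 × 1.4142 ≈ 4.3601
z = |27 − 28| / 4.3601 = 1 / 4.3601 ≈ 0.2294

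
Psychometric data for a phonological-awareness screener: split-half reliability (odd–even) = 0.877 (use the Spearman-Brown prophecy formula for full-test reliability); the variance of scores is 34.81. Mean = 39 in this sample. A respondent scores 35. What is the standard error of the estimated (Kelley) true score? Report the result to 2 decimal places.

σ = 34.81^(1/2) = 5.90000
Spearman-Brown: r = 2(0.877) / (1 + 0.877) = 1.75400 / 1.87700 ≈ 0.93447
SE_est = 5.90000×√(0.93447×0.06553) ≈ 1.46001

1.46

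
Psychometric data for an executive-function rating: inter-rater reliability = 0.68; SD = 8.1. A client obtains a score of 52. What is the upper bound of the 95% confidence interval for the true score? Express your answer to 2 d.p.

60.98

The standard error of measurement is 8.100*√(1 − 0.680) ≈ 8.100*0.566 ≈ 4.582.
Half-width = 1.96*4.582 ≈ 8.981
Upper limit = 52 + 8.981 ≈ 60.981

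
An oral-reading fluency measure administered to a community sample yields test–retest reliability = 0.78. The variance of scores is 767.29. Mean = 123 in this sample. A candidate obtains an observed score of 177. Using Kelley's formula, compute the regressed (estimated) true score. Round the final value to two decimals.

Estimated true score = 0.7800·177 + (1 − 0.7800)·123 ≈ 165.1200

165.12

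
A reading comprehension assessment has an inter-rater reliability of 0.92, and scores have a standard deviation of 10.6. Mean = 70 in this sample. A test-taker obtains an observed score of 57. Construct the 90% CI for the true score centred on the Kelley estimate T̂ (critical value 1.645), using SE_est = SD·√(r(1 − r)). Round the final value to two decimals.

T̂ = r·X + (1 − r)·M = 0.9200*57 + 0.0800*70 = 52.4400 + 5.6000 ≈ 58.0400
SE_est = SD * √(r(1 − r)) = 10.6000 * √0.0736 ≈ 10.6000 * 0.2713 ≈ 2.8757
CI = 58.0400 ± 1.645 * 2.8757 → [53.3095, 62.7705]

[53.31, 62.77]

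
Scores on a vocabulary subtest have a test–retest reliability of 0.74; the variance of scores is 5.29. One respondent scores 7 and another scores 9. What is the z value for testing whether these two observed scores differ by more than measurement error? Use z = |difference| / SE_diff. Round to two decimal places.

1.21

SD = √5.29 ≈ 2.30000
SEM = 2.30000 × √(1 − 0.74000) = 2.30000 × √0.26000 ≈ 2.30000 × 0.50990 ≈ 1.17277
Standard error of the difference = 1.17277·√2 ≈ 1.65855
z = |7 − 9| / 1.65855 = 2 / 1.65855 ≈ 1.20587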